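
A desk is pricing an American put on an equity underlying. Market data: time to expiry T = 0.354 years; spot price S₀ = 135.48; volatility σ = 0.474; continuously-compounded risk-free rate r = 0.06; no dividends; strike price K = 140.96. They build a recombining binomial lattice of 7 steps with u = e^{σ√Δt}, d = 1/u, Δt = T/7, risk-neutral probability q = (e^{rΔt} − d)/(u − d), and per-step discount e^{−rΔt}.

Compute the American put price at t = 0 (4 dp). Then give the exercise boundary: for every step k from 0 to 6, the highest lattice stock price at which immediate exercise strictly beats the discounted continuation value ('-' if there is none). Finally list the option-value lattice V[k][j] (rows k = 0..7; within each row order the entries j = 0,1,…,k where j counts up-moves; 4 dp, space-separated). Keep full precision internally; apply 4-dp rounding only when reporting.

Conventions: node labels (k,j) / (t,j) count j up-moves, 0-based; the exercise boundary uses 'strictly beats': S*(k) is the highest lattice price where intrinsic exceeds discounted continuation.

Δt=0.05057, u=1.11248, d=0.89889, q=0.48760, disc=e^(-rΔt)=0.99697
k=7 terminal: V=max(K-S,0) → 76.7172 61.4521 42.5597 19.1783 0.0000 0.0000 0.0000 0.0000
k=6: j=0 S=71.4689 intr=69.4911 cont=69.0640 V=69.4911[EX]; j=1 S=88.4511 intr=52.5089 cont=52.0818 V=52.5089[EX]; j=2 S=109.4685 intr=31.4915 cont=31.0644 V=31.4915[EX]; j=3 S=135.4800 intr=5.4800 cont=9.7971 V=9.7971[hold]; j=4 S=167.6722 intr=0.0000 cont=0.0000 V=0.0000[hold]; j=5 S=207.5139 intr=0.0000 cont=0.0000 V=0.0000[hold]; j=6 S=256.8225 intr=0.0000 cont=0.0000 V=0.0000[hold]  S*(6)=109.4685
k=5: j=0 S=79.5079 intr=61.4521 cont=61.0250 V=61.4521[EX]; j=1 S=98.4003 intr=42.5597 cont=42.1327 V=42.5597[EX]; j=2 S=121.7817 intr=19.1783 cont=20.8498 V=20.8498[hold]; j=3 S=150.7191 intr=0.0000 cont=5.0048 V=5.0048[hold]; j=4 S=186.5324 intr=0.0000 cont=0.0000 V=0.0000[hold]; j=5 S=230.8555 intr=0.0000 cont=0.0000 V=0.0000[hold]  S*(5)=98.4003
k=4: j=0 S=88.4511 intr=52.5089 cont=52.0818 V=52.5089[EX]; j=1 S=109.4685 intr=31.4915 cont=31.8770 V=31.8770[hold]; j=2 S=135.4800 intr=5.4800 cont=13.0840 V=13.0840[hold]; j=3 S=167.6722 intr=0.0000 cont=2.5567 V=2.5567[hold]; j=4 S=207.5139 intr=0.0000 cont=0.0000 V=0.0000[hold]  S*(4)=88.4511
k=3: j=0 S=98.4003 intr=42.5597 cont=42.3201 V=42.5597[EX]; j=1 S=121.7817 intr=19.1783 cont=22.6446 V=22.6446[hold]; j=2 S=150.7191 intr=0.0000 cont=7.9267 V=7.9267[hold]; j=3 S=186.5324 intr=0.0000 cont=1.3060 V=1.3060[hold]  S*(3)=98.4003
k=2: j=0 S=109.4685 intr=31.4915 cont=32.7495 V=32.7495[hold]; j=1 S=135.4800 intr=5.4800 cont=15.4212 V=15.4212[hold]; j=2 S=167.6722 intr=0.0000 cont=4.6842 V=4.6842[hold]  S*(2)=-
k=1: j=0 S=121.7817 intr=19.1783 cont=24.2266 V=24.2266[hold]; j=1 S=150.7191 intr=0.0000 cont=10.1550 V=10.1550[hold]  S*(1)=-
k=0: j=0 S=135.4800 intr=5.4800 cont=17.3126 V=17.3126[hold]  S*(0)=-

price = 17.3126
boundary = - - - 98.4003 88.4511 98.4003 109.4685
tree:
17.3126
24.2266 10.1550
32.7495 15.4212 4.6842
42.5597 22.6446 7.9267 1.3060
52.5089 31.8770 13.0840 2.5567 0.0000
61.4521 42.5597 20.8498 5.0048 0.0000 0.0000
69.4911 52.5089 31.4915 9.7971 0.0000 0.0000 0.0000
76.7172 61.4521 42.5597 19.1783 0.0000 0.0000 0.0000 0.0000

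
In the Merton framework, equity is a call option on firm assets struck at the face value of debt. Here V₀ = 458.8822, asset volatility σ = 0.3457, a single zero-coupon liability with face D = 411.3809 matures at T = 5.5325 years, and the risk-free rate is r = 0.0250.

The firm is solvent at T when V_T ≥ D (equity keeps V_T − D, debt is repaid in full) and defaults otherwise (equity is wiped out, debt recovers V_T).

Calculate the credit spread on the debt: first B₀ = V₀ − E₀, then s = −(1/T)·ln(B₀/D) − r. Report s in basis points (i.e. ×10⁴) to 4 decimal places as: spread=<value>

Work the structural quantities from V₀ = 458.8822 against face 411.3809:
d₁ = [ln(V₀/D) + (r + σ²/2)T] / (σ√T)
   = [ln(458.8822/411.3809) + (0.0250 + 0.5·0.3457²)·5.5325] / (0.3457·√5.5325)
   = [0.109274 + 0.468903] / 0.813130 = 0.711051
d₂ = d₁ − σ√T = 0.711051 − 0.813130 = -0.102079
N(d₁) = 0.761474,  N(d₂) = 0.459347,  e^(−rT) = 0.870827
E₀ = V₀·N(d₁) − D·e^(−rT)·N(d₂)
   = 458.8822·0.761474 − 411.3809·0.870827·0.459347 = 184.869643
B₀ = V₀ − E₀ = 458.8822 − 184.869643 = 274.012557
spread = −(1/T)·ln(B₀/D) − r = −(1/5.5325)·ln(274.012557/411.3809) − 0.0250 = 0.04844702
in basis points: 0.04844702 × 10⁴ = 484.4702 bp

spread=484.4702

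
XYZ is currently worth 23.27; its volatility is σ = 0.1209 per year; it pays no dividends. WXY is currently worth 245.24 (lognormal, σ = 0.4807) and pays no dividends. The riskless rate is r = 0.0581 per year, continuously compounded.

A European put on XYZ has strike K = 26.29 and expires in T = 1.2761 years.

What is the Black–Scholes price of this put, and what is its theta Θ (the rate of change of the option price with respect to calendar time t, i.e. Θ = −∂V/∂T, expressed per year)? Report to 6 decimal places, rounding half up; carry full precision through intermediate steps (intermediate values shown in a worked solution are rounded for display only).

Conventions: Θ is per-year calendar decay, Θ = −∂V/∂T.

price = 1.947440
Θ = 0.462039

σ√T = 0.1209·√1.2761 = 0.136574
d₁ = (ln(S/K) + (r+σ²/2)T) / (σ√T) = (ln(23.27/26.29) + (0.0581+0.1209²/2)·1.2761) / 0.136574 = (-0.122024 + 0.083468) / 0.136574 = -0.282308
d₂ = d₁ − σ√T = -0.282308 − 0.136574 = -0.418882
e^{−rT} = 0.928540
N(−d₁) = 0.611146,  N(−d₂) = 0.662349
Put price V = K·e^{−rT}·N(−d₂) − S·N(−d₁) = 16.168815 − 14.221375 = 1.947440
φ(d₁) = (1/√(2π))·e^{−d₁²/2} = 0.383357
Θ = −S·φ(d₁)·σ/(2√T) + r·K·e^{−rT}·N(−d₂) = −0.477369 + 0.939408 = 0.462039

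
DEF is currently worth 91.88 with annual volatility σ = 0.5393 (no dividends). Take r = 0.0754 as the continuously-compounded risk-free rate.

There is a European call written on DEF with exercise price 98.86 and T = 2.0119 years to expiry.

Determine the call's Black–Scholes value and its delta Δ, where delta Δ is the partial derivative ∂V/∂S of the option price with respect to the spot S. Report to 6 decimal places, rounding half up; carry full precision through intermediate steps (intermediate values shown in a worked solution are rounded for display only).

σ√T = 0.5393·√2.0119 = 0.764951
d₁ = (ln(S/K) + (r+σ²/2)T) / (σ√T) = (ln(91.88/98.86) + (0.0754+0.5393²/2)·2.0119) / 0.764951 = (-0.073221 + 0.444272) / 0.764951 = 0.485065
d₂ = d₁ − σ√T = 0.485065 − 0.764951 = -0.279886
e^{−rT} = 0.859248
N(d₁) = 0.686185,  N(d₂) = 0.389782
Call price V = S·N(d₁) − K·e^{−rT}·N(d₂) = 63.046666 − 33.110187 = 29.936479
Δ = N(d₁) = 0.686185

price = 29.936479
Δ = 0.686185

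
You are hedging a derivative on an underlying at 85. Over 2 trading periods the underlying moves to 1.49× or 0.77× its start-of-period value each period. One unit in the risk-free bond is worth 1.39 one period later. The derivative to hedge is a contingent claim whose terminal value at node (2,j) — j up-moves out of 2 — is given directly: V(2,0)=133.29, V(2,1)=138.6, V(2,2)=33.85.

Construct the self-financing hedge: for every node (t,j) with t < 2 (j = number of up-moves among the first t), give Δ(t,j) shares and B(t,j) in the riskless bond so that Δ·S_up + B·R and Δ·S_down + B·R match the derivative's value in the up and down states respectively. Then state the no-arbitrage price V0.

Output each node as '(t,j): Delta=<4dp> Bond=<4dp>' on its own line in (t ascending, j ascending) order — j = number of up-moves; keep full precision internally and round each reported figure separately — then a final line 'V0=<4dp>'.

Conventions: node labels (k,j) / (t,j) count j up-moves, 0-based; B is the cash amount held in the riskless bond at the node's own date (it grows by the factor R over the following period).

(0,0): Delta=-1.0517 Bond=120.8732
(1,0): Delta=0.1127 Bond=91.8067
(1,1): Delta=-1.1487 Bond=180.3053
V0=31.4809

No-arbitrage ⇒ martingale measure with p* = (R−d)/(u−d) = 0.8611.
At maturity the claim pays: V(2,0)=133.2900, V(2,1)=138.6000, V(2,2)=33.8500
(1,0): S=65.4500. Δ = (V_up−V_dn)/(S_up−S_dn) = (138.6000−133.2900)/(97.5205−50.3965) = 0.1127. V = [p*·138.6000 + (1−p*)·133.2900]/1.39 = 99.1817. B = V − Δ·S = 91.8067.
(1,1): S=126.6500. Δ = (V_up−V_dn)/(S_up−S_dn) = (33.8500−138.6000)/(188.7085−97.5205) = -1.1487. V = [p*·33.8500 + (1−p*)·138.6000]/1.39 = 34.8191. B = V − Δ·S = 180.3053.
(0,0): S=85.0000. Δ = (V_up−V_dn)/(S_up−S_dn) = (34.8191−99.1817)/(126.6500−65.4500) = -1.0517. V = [p*·34.8191 + (1−p*)·99.1817]/1.39 = 31.4809. B = V − Δ·S = 120.8732.
Check: Δ(0,0)·S0 + B(0,0) = 31.4809 = V0.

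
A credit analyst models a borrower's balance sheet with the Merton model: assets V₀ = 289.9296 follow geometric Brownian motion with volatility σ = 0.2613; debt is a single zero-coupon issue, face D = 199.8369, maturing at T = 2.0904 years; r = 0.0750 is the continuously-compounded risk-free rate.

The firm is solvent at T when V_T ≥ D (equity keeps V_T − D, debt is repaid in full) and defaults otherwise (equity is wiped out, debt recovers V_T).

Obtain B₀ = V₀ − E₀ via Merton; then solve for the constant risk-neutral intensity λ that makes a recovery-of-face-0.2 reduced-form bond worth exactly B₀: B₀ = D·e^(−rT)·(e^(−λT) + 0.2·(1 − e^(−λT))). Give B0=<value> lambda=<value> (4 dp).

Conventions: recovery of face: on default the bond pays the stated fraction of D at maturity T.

B0=167.7947 lambda=0.0108

Equity is a call on the firm's assets struck at D = 199.8369:
d₁ = [ln(V₀/D) + (r + σ²/2)T] / (σ√T)
   = [ln(289.9296/199.8369) + (0.0750 + 0.5·0.2613²)·2.0904] / (0.2613·√2.0904)
   = [0.372137 + 0.228144] / 0.377793 = 1.588913
d₂ = d₁ − σ√T = 1.588913 − 0.377793 = 1.211120
N(d₁) = 0.943960,  N(d₂) = 0.887075,  e^(−rT) = 0.854892
E₀ = V₀·N(d₁) − D·e^(−rT)·N(d₂)
   = 289.9296·0.943960 − 199.8369·0.854892·0.887075 = 122.134899
B₀ = V₀ − E₀ = 289.9296 − 122.134899 = 167.794701
e^(−λT) = (B₀·e^(rT)/D − 0.2)/(1 − 0.2) = (167.7947·1.169738/199.8369 − 0.2)/0.8 = 0.97772545
λ = −ln(0.97772545)/2.0904 = 0.010776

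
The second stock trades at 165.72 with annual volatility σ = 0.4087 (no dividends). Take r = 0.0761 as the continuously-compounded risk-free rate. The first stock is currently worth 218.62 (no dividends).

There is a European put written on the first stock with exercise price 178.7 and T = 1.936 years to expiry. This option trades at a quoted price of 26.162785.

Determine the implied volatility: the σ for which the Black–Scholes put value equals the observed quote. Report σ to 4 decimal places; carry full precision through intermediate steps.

sigma = 0.5203

At σ = 0.5203 the Black–Scholes value reproduces the quote:
σ√T = 0.5203·√1.936 = 0.723947
d₁ = (ln(S/K) + (r+σ²/2)T) / (σ√T) = (ln(218.62/178.7) + (0.0761+0.5203²/2)·1.936) / 0.723947 = (0.201627 + 0.409379) / 0.723947 = 0.843993
d₂ = d₁ − σ√T = 0.843993 − 0.723947 = 0.120046
e^{−rT} = 0.863009
N(−d₁) = 0.199337,  N(−d₂) = 0.452223
V = K·e^{−rT}·N(−d₂) − S·N(−d₁) = 69.741789 − 43.579004 = 26.162785 (the observed quote) — the price is monotone increasing in volatility, hence this σ is the only solution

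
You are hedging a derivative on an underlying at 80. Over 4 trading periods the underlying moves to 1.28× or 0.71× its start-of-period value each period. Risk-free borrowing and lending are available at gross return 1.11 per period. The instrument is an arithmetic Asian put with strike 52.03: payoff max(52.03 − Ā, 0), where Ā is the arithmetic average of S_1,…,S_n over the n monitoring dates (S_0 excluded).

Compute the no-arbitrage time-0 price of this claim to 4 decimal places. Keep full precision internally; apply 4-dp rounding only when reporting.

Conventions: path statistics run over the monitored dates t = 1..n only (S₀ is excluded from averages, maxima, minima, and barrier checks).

price = 0.2906

With p* = (R−d)/(u−d) = 0.7018, sum probability × payoff across the paths and divide by R^4.
Enumerate all 2^4 = 16 price paths (U = up ×1.28, D = down ×0.71); each path with k up-moves has probability p*^k·(1−p*)^(4−k).
DDDD: Ā=36.5226, payoff=15.5074, prob=0.007912
UDDD: Ā=65.8435, payoff=0.0000, prob=0.018617
DUDD: Ā=54.4435, payoff=0.0000, prob=0.018617
UUDD: Ā=98.1516, payoff=0.0000, prob=0.043804
DDUD: Ā=46.3495, payoff=5.6805, prob=0.018617
UDUD: Ā=83.5596, payoff=0.0000, prob=0.043804
DUUD: Ā=72.1596, payoff=0.0000, prob=0.043804
UUUD: Ā=130.0906, payoff=0.0000, prob=0.103069
DDDU: Ā=40.6027, payoff=11.4273, prob=0.018617
UDDU: Ā=73.1993, payoff=0.0000, prob=0.043804
DUDU: Ā=61.7993, payoff=0.0000, prob=0.043804
UUDU: Ā=111.4128, payoff=0.0000, prob=0.103069
DDUU: Ā=53.7053, payoff=0.0000, prob=0.043804
UDUU: Ā=96.8208, payoff=0.0000, prob=0.103069
DUUU: Ā=85.4208, payoff=0.0000, prob=0.103069
UUUU: Ā=153.9981, payoff=0.0000, prob=0.242516
Price = Σ prob·payoff / R^4 = 0.441191 / 1.518070 = 0.2906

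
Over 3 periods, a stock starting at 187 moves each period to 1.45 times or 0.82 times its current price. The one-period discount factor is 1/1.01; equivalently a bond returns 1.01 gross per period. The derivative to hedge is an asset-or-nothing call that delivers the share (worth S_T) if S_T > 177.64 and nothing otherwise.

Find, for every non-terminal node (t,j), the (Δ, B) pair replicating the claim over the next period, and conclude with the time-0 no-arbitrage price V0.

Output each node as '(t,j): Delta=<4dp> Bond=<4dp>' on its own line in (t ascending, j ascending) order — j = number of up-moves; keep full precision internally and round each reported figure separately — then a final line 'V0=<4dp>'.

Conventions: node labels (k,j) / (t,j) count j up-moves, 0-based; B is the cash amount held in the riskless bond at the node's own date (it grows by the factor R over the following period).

Since d<R<u, set p* = (R−d)/(u−d) = 0.3016; price each node as the discounted p*-expectation of its children.
Payoffs at expiry: V(3,0)=0.0000, V(3,1)=182.3213, V(3,2)=322.3974, V(3,3)=570.0929
(2,0): S=125.7388. Δ = (V_up−V_dn)/(S_up−S_dn) = (182.3213−0.0000)/(182.3213−103.1058) = 2.3016. V = [p*·182.3213 + (1−p*)·0.0000]/1.01 = 54.4414. B = V − Δ·S = -234.9575.
(2,1): S=222.3430. Δ = (V_up−V_dn)/(S_up−S_dn) = (322.3974−182.3213)/(322.3973−182.3213) = 1.0000. V = [p*·322.3974 + (1−p*)·182.3213]/1.01 = 222.3430. B = V − Δ·S = 0.0000.
(2,2): S=393.1675. Δ = (V_up−V_dn)/(S_up−S_dn) = (570.0929−322.3974)/(570.0929−322.3974) = 1.0000. V = [p*·570.0929 + (1−p*)·322.3974]/1.01 = 393.1675. B = V − Δ·S = 0.0000.
(1,0): S=153.3400. Δ = (V_up−V_dn)/(S_up−S_dn) = (222.3430−54.4414)/(222.3430−125.7388) = 1.7380. V = [p*·222.3430 + (1−p*)·54.4414]/1.01 = 104.0380. B = V − Δ·S = -162.4725.
(1,1): S=271.1500. Δ = (V_up−V_dn)/(S_up−S_dn) = (393.1675−222.3430)/(393.1675−222.3430) = 1.0000. V = [p*·393.1675 + (1−p*)·222.3430]/1.01 = 271.1500. B = V − Δ·S = 0.0000.
(0,0): S=187.0000. Δ = (V_up−V_dn)/(S_up−S_dn) = (271.1500−104.0380)/(271.1500−153.3400) = 1.4185. V = [p*·271.1500 + (1−p*)·104.0380]/1.01 = 152.9078. B = V − Δ·S = -112.3494.
Check: Δ(0,0)·S0 + B(0,0) = 152.9078 = V0.

(0,0): Delta=1.4185 Bond=-112.3494
(1,0): Delta=1.7380 Bond=-162.4725
(1,1): Delta=1.0000 Bond=0.0000
(2,0): Delta=2.3016 Bond=-234.9575
(2,1): Delta=1.0000 Bond=0.0000
(2,2): Delta=1.0000 Bond=0.0000
V0=152.9078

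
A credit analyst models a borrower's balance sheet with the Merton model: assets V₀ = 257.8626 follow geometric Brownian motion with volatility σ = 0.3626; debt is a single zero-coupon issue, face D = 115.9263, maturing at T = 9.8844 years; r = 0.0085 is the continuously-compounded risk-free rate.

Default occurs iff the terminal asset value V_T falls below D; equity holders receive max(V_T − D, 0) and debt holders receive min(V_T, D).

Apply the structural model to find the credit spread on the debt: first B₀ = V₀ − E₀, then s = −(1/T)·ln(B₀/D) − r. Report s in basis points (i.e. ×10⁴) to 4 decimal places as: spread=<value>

spread=229.1832

Apply the equity-as-call identities (strike 115.9263, horizon 9.8844 years):
d₁ = [ln(V₀/D) + (r + σ²/2)T] / (σ√T)
   = [ln(257.8626/115.9263) + (0.0085 + 0.5·0.3626²)·9.8844] / (0.3626·√9.8844)
   = [0.799472 + 0.733812] / 1.139995 = 1.344992
d₂ = d₁ − σ√T = 1.344992 − 1.139995 = 0.204997
N(d₁) = 0.910686,  N(d₂) = 0.581213,  e^(−rT) = 0.919415
E₀ = V₀·N(d₁) − D·e^(−rT)·N(d₂)
   = 257.8626·0.910686 − 115.9263·0.919415·0.581213 = 172.883665
B₀ = V₀ − E₀ = 257.8626 − 172.883665 = 84.978935
spread = −(1/T)·ln(B₀/D) − r = −(1/9.8844)·ln(84.978935/115.9263) − 0.0085 = 0.02291832
in basis points: 0.02291832 × 10⁴ = 229.1832 bp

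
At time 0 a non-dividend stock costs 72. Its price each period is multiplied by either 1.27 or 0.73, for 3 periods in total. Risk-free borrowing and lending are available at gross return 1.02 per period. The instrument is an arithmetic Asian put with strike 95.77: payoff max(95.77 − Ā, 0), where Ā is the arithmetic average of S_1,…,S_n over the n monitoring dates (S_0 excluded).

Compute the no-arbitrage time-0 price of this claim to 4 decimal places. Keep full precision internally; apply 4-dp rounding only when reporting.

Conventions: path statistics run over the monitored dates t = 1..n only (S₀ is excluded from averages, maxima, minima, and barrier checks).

No-arbitrage gives p* = (R−d)/(u−d) = 0.5370: enumerate every path, weight its payoff by its p*-probability, and discount by R^3.
Enumerate all 2^3 = 8 price paths (U = up ×1.27, D = down ×0.73); each path with k up-moves has probability p*^k·(1−p*)^(3−k).
DDD: Ā=39.6460, payoff=56.1240, prob=0.099229
UDD: Ā=68.9732, payoff=26.7968, prob=0.115106
DUD: Ā=56.0132, payoff=39.7568, prob=0.115106
UUD: Ā=97.4476, payoff=0.0000, prob=0.133523
DDU: Ā=46.5524, payoff=49.2176, prob=0.115106
UDU: Ā=80.9884, payoff=14.7816, prob=0.133523
DUU: Ā=68.0284, payoff=27.7416, prob=0.133523
UUU: Ā=118.3508, payoff=0.0000, prob=0.154886
Price = Σ prob·payoff / R^3 = 24.572860 / 1.061208 = 23.1556

price = 23.1556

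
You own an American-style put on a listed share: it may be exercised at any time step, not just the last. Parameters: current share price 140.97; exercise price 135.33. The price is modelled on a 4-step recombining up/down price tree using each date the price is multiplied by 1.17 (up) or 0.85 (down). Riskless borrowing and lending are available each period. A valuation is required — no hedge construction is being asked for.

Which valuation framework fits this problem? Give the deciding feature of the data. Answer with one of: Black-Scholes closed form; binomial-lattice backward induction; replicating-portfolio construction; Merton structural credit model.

Key observation: an American put (K = 135.33, S₀ = 140.97) on a 4-date tree has no closed form — the optimal stopping decision is embedded and must be resolved recursively from expiry.

framework: binomial-lattice backward induction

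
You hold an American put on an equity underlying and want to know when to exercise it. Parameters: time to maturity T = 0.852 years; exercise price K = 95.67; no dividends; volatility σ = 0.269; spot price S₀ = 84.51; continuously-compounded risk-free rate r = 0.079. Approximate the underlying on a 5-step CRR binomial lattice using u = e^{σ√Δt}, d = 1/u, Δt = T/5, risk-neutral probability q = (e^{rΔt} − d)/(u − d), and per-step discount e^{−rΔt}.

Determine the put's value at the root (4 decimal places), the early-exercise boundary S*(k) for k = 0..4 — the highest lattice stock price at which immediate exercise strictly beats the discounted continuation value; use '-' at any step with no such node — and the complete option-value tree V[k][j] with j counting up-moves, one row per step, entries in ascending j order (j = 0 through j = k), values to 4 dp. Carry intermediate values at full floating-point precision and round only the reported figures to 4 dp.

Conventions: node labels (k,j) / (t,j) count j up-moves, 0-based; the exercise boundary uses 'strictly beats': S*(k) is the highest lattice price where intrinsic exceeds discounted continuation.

price = 12.8924
boundary = - 75.6281 67.6797 75.6281 84.5100
tree:
12.8924
20.0419 6.9601
27.9903 12.0924 2.6432
35.1034 20.0419 5.4394 0.2620
41.4689 27.9903 11.1600 0.5688 0.0000
47.1653 35.1034 20.0419 1.2350 0.0000 0.0000

Δt=0.17040  u=1.11744  d=0.89490  q=0.53317  discount=0.98663
step 5 (expiry): payoffs max(K−S,0) = 47.1653 35.1034 20.0419 1.2350 0.0000 0.0000
step 4: (k=4,j=0): S=54.2011, K−S=41.4689, hold=40.1896 ⇒ V=41.4689 exercise | (k=4,j=1): S=67.6797, K−S=27.9903, hold=26.7111 ⇒ V=27.9903 exercise | (k=4,j=2): S=84.5100, K−S=11.1600, hold=9.8808 ⇒ V=11.1600 exercise | (k=4,j=3): S=105.5256, K−S=0.0000, hold=0.5688 ⇒ V=0.5688 continue | (k=4,j=4): S=131.7673, K−S=0.0000, hold=0.0000 ⇒ V=0.0000 continue  boundary S*=84.5100
step 3: (k=3,j=0): S=60.5666, K−S=35.1034, hold=33.8241 ⇒ V=35.1034 exercise | (k=3,j=1): S=75.6281, K−S=20.0419, hold=18.7627 ⇒ V=20.0419 exercise | (k=3,j=2): S=94.4350, K−S=1.2350, hold=5.4394 ⇒ V=5.4394 continue | (k=3,j=3): S=117.9187, K−S=0.0000, hold=0.2620 ⇒ V=0.2620 continue  boundary S*=75.6281
step 2: (k=2,j=0): S=67.6797, K−S=27.9903, hold=26.7111 ⇒ V=27.9903 exercise | (k=2,j=1): S=84.5100, K−S=11.1600, hold=12.0924 ⇒ V=12.0924 continue | (k=2,j=2): S=105.5256, K−S=0.0000, hold=2.6432 ⇒ V=2.6432 continue  boundary S*=67.6797
step 1: (k=1,j=0): S=75.6281, K−S=20.0419, hold=19.2532 ⇒ V=20.0419 exercise | (k=1,j=1): S=94.4350, K−S=1.2350, hold=6.9601 ⇒ V=6.9601 continue  boundary S*=75.6281
step 0: (k=0,j=0): S=84.5100, K−S=11.1600, hold=12.8924 ⇒ V=12.8924 continue  boundary S*=-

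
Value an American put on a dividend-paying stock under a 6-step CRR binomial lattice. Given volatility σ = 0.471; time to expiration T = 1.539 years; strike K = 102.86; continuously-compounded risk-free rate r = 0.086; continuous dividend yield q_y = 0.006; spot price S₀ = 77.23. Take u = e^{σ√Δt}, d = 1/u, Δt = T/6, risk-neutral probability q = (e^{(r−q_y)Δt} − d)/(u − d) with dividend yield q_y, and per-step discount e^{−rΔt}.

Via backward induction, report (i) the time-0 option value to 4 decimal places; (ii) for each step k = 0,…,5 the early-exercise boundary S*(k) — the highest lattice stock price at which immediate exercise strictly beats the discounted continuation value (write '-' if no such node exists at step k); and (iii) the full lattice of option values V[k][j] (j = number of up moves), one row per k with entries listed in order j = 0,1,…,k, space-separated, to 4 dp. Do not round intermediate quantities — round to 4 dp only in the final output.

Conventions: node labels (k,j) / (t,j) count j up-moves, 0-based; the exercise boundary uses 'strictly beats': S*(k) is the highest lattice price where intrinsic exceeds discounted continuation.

price = 30.4651
boundary = - 60.8399 47.9282 60.8399 47.9282 60.8399
tree:
30.4651
42.0201 19.5359
54.9318 29.2200 10.0995
65.1033 42.0201 16.9042 3.3017
73.1162 54.9318 27.3464 6.5374 0.0000
79.4286 65.1033 42.0201 12.9443 0.0000 0.0000
84.4013 73.1162 54.9318 25.6300 0.0000 0.0000 0.0000

params: Δt=0.25650 u=1.26940 d=0.78778 q=0.48369 e^(-rΔt)=0.97818
t_6 payoffs: 84.4013 73.1162 54.9318 25.6300 0.0000 0.0000 0.0000
t_5: node(5,0) S=23.4314 payoff=79.4286 vs cont=77.2204 → 79.4286 [stop]  node(5,1) S=37.7567 payoff=65.1033 vs cont=62.9172 → 65.1033 [stop]  node(5,2) S=60.8399 payoff=42.0201 vs cont=39.8695 → 42.0201 [stop]  node(5,3) S=98.0355 payoff=4.8245 vs cont=12.9443 → 12.9443 [wait]  node(5,4) S=157.9713 payoff=0.0000 vs cont=0.0000 → 0.0000 [wait]  node(5,5) S=254.5500 payoff=0.0000 vs cont=0.0000 → 0.0000 [wait]  ⇒ S*(5)=60.8399
t_4: node(4,0) S=29.7438 payoff=73.1162 vs cont=70.9178 → 73.1162 [stop]  node(4,1) S=47.9282 payoff=54.9318 vs cont=52.7613 → 54.9318 [stop]  node(4,2) S=77.2300 payoff=25.6300 vs cont=27.3464 → 27.3464 [wait]  node(4,3) S=124.4460 payoff=0.0000 vs cont=6.5374 → 6.5374 [wait]  node(4,4) S=200.5283 payoff=0.0000 vs cont=0.0000 → 0.0000 [wait]  ⇒ S*(4)=47.9282
t_3: node(3,0) S=37.7567 payoff=65.1033 vs cont=62.9172 → 65.1033 [stop]  node(3,1) S=60.8399 payoff=42.0201 vs cont=40.6816 → 42.0201 [stop]  node(3,2) S=98.0355 payoff=4.8245 vs cont=16.9042 → 16.9042 [wait]  node(3,3) S=157.9713 payoff=0.0000 vs cont=3.3017 → 3.3017 [wait]  ⇒ S*(3)=60.8399
t_2: node(2,0) S=47.9282 payoff=54.9318 vs cont=52.7613 → 54.9318 [stop]  node(2,1) S=77.2300 payoff=25.6300 vs cont=29.2200 → 29.2200 [wait]  node(2,2) S=124.4460 payoff=0.0000 vs cont=10.0995 → 10.0995 [wait]  ⇒ S*(2)=47.9282
t_1: node(1,0) S=60.8399 payoff=42.0201 vs cont=41.5681 → 42.0201 [stop]  node(1,1) S=98.0355 payoff=4.8245 vs cont=19.5359 → 19.5359 [wait]  ⇒ S*(1)=60.8399
t_0: node(0,0) S=77.2300 payoff=25.6300 vs cont=30.4651 → 30.4651 [wait]  ⇒ S*(0)=-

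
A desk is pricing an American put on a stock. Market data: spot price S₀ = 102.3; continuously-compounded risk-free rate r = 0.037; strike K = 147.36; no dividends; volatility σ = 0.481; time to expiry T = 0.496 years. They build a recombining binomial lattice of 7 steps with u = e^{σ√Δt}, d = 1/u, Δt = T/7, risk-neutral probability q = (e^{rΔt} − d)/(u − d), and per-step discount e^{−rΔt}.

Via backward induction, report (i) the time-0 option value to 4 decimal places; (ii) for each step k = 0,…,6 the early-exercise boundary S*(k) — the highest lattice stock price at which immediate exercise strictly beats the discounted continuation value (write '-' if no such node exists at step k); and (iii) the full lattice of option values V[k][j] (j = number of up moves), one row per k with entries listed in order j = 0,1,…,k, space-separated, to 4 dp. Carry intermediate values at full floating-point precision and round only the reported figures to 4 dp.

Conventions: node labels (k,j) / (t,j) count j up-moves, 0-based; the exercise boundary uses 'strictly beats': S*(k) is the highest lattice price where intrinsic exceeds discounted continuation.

price = 46.4619
boundary = - 90.0056 79.1888 90.0056 102.3000 90.0056 102.3000
tree:
46.4619
57.3544 34.8340
68.1712 45.6344 23.2429
77.6881 57.3544 33.0992 12.6181
86.0612 68.1712 45.0600 20.2326 4.3805
93.4281 77.6881 57.3544 31.1645 8.4179 0.0000
99.9096 86.0612 68.1712 45.0600 16.1766 0.0000 0.0000
105.6122 93.4281 77.6881 57.3544 31.0863 0.0000 0.0000 0.0000

Δt=0.07086, u=1.13660, d=0.87982, q=0.47826, disc=e^(-rΔt)=0.99738
k=7 terminal: V=max(K-S,0) → 105.6122 93.4281 77.6881 57.3544 31.0863 0.0000 0.0000 0.0000
k=6: j=0 S=47.4504 intr=99.9096 cont=99.5238 V=99.9096[EX]; j=1 S=61.2988 intr=86.0612 cont=85.6754 V=86.0612[EX]; j=2 S=79.1888 intr=68.1712 cont=67.7854 V=68.1712[EX]; j=3 S=102.3000 intr=45.0600 cont=44.6742 V=45.0600[EX]; j=4 S=132.1562 intr=15.2038 cont=16.1766 V=16.1766[hold]; j=5 S=170.7259 intr=0.0000 cont=0.0000 V=0.0000[hold]; j=6 S=220.5521 intr=0.0000 cont=0.0000 V=0.0000[hold]  S*(6)=102.3000
k=5: j=0 S=53.9319 intr=93.4281 cont=93.0422 V=93.4281[EX]; j=1 S=69.6719 intr=77.6881 cont=77.3022 V=77.6881[EX]; j=2 S=90.0056 intr=57.3544 cont=56.9685 V=57.3544[EX]; j=3 S=116.2737 intr=31.0863 cont=31.1645 V=31.1645[hold]; j=4 S=150.2081 intr=0.0000 cont=8.4179 V=8.4179[hold]; j=5 S=194.0463 intr=0.0000 cont=0.0000 V=0.0000[hold]  S*(5)=90.0056
k=4: j=0 S=61.2988 intr=86.0612 cont=85.6754 V=86.0612[EX]; j=1 S=79.1888 intr=68.1712 cont=67.7854 V=68.1712[EX]; j=2 S=102.3000 intr=45.0600 cont=44.7115 V=45.0600[EX]; j=3 S=132.1562 intr=15.2038 cont=20.2326 V=20.2326[hold]; j=4 S=170.7259 intr=0.0000 cont=4.3805 V=4.3805[hold]  S*(4)=102.3000
k=3: j=0 S=69.6719 intr=77.6881 cont=77.3022 V=77.6881[EX]; j=1 S=90.0056 intr=57.3544 cont=56.9685 V=57.3544[EX]; j=2 S=116.2737 intr=31.0863 cont=33.0992 V=33.0992[hold]; j=3 S=150.2081 intr=0.0000 cont=12.6181 V=12.6181[hold]  S*(3)=90.0056
k=2: j=0 S=79.1888 intr=68.1712 cont=67.7854 V=68.1712[EX]; j=1 S=102.3000 intr=45.0600 cont=45.6344 V=45.6344[hold]; j=2 S=132.1562 intr=15.2038 cont=23.2429 V=23.2429[hold]  S*(2)=79.1888
k=1: j=0 S=90.0056 intr=57.3544 cont=57.2425 V=57.3544[EX]; j=1 S=116.2737 intr=31.0863 cont=34.8340 V=34.8340[hold]  S*(1)=90.0056
k=0: j=0 S=102.3000 intr=45.0600 cont=46.4619 V=46.4619[hold]  S*(0)=-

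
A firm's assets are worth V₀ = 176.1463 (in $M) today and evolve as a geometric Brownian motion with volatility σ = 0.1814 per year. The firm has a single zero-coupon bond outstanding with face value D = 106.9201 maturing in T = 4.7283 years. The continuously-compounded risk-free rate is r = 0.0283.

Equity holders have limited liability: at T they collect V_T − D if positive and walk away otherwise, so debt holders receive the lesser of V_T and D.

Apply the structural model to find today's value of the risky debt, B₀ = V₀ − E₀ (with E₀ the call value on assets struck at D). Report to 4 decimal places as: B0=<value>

With assets at 176.1463 and a single debt payment of 106.9201 at 4.7283 years:
d₁ = [ln(V₀/D) + (r + σ²/2)T] / (σ√T)
   = [ln(176.1463/106.9201) + (0.0283 + 0.5·0.1814²)·4.7283] / (0.1814·√4.7283)
   = [0.499233 + 0.211606] / 0.394448 = 1.802110
d₂ = d₁ − σ√T = 1.802110 − 0.394448 = 1.407662
N(d₁) = 0.964236,  N(d₂) = 0.920384,  e^(−rT) = 0.874755
E₀ = V₀·N(d₁) − D·e^(−rT)·N(d₂)
   = 176.1463·0.964236 − 106.9201·0.874755·0.920384 = 83.764014
B₀ = V₀ − E₀ = 176.1463 − 83.764014 = 92.382286

B0=92.3823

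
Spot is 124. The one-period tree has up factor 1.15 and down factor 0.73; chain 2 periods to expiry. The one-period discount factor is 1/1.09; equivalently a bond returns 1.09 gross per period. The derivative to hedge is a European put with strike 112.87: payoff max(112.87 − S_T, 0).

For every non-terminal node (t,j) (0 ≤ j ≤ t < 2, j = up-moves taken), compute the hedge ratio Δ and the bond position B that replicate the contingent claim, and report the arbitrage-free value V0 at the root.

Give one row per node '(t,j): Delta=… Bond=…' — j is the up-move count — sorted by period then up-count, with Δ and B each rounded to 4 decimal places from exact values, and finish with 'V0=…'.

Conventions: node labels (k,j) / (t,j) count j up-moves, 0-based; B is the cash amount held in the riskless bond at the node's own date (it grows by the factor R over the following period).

(0,0): Delta=-0.2281 Bond=30.8994
(1,0): Delta=-1.0000 Bond=103.5505
(1,1): Delta=-0.1465 Bond=22.0354
V0=2.6119

No-arbitrage ⇒ martingale measure with p* = (R−d)/(u−d) = 0.8571.
Terminal payoffs: V(2,0)=46.7904, V(2,1)=8.7720, V(2,2)=0.0000
Node (1,0) S=90.5200: V=(p*·8.7720+(1−p*)·46.7904)/1.09=13.0305; Δ=(8.7720−46.7904)/(104.0980−66.0796)=-1.0000; B=V−Δ·S=103.5505
Node (1,1) S=142.6000: V=(p*·0.0000+(1−p*)·8.7720)/1.09=1.1497; Δ=(0.0000−8.7720)/(163.9900−104.0980)=-0.1465; B=V−Δ·S=22.0354
Node (0,0) S=124.0000: V=(p*·1.1497+(1−p*)·13.0305)/1.09=2.6119; Δ=(1.1497−13.0305)/(142.6000−90.5200)=-0.2281; B=V−Δ·S=30.8994
Verification: the root portfolio costs Δ(0,0)·S0 + B(0,0) = 2.6119, matching V0.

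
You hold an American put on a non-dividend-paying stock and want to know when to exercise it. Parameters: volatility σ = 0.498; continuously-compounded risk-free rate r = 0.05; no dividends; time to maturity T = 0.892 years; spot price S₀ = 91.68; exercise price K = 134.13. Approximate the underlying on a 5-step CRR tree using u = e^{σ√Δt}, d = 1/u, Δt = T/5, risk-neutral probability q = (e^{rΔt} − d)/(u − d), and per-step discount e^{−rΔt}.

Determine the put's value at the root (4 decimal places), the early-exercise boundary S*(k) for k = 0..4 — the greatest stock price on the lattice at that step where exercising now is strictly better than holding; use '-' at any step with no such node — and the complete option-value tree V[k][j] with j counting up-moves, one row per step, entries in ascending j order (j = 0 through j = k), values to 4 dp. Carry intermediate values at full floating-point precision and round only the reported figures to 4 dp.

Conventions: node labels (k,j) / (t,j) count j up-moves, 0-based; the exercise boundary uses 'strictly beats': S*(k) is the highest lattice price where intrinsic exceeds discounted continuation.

price = 46.0466
boundary = - 74.2889 60.1968 74.2889 91.6800
tree:
46.0466
59.8411 31.2930
73.9332 44.2776 17.1751
85.3521 59.8411 27.4853 5.8186
94.6049 73.9332 42.4500 11.0507 0.0000
102.1026 85.3521 59.8411 20.9877 0.0000 0.0000

Δt=0.17840  u=1.23410  d=0.81031  q=0.46875  discount=0.99112
step 5 (expiry): payoffs max(K−S,0) = 102.1026 85.3521 59.8411 20.9877 0.0000 0.0000
step 4: (k=4,j=0): S=39.5251, K−S=94.6049, hold=93.4138 ⇒ V=94.6049 exercise | (k=4,j=1): S=60.1968, K−S=73.9332, hold=72.7421 ⇒ V=73.9332 exercise | (k=4,j=2): S=91.6800, K−S=42.4500, hold=41.2589 ⇒ V=42.4500 exercise | (k=4,j=3): S=139.6290, K−S=0.0000, hold=11.0507 ⇒ V=11.0507 continue | (k=4,j=4): S=212.6556, K−S=0.0000, hold=0.0000 ⇒ V=0.0000 continue  boundary S*=91.6800
step 3: (k=3,j=0): S=48.7779, K−S=85.3521, hold=84.1610 ⇒ V=85.3521 exercise | (k=3,j=1): S=74.2889, K−S=59.8411, hold=58.6500 ⇒ V=59.8411 exercise | (k=3,j=2): S=113.1423, K−S=20.9877, hold=27.4853 ⇒ V=27.4853 continue | (k=3,j=3): S=172.3162, K−S=0.0000, hold=5.8186 ⇒ V=5.8186 continue  boundary S*=74.2889
step 2: (k=2,j=0): S=60.1968, K−S=73.9332, hold=72.7421 ⇒ V=73.9332 exercise | (k=2,j=1): S=91.6800, K−S=42.4500, hold=44.2776 ⇒ V=44.2776 continue | (k=2,j=2): S=139.6290, K−S=0.0000, hold=17.1751 ⇒ V=17.1751 continue  boundary S*=60.1968
step 1: (k=1,j=0): S=74.2889, K−S=59.8411, hold=59.4990 ⇒ V=59.8411 exercise | (k=1,j=1): S=113.1423, K−S=20.9877, hold=31.2930 ⇒ V=31.2930 continue  boundary S*=74.2889
step 0: (k=0,j=0): S=91.6800, K−S=42.4500, hold=46.0466 ⇒ V=46.0466 continue  boundary S*=-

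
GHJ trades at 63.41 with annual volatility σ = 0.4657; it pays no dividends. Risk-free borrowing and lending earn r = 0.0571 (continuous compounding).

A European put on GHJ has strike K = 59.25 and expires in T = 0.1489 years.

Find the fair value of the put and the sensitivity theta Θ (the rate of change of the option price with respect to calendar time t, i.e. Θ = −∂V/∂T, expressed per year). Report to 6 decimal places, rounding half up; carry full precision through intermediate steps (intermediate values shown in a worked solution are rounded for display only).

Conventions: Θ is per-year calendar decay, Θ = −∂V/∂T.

price = 2.429780
Θ = -12.133655

σ√T = 0.4657·√0.1489 = 0.179702
d₁ = (ln(S/K) + (r+σ²/2)T) / (σ√T) = (ln(63.41/59.25) + (0.0571+0.4657²/2)·0.1489) / 0.179702 = (0.067856 + 0.024649) / 0.179702 = 0.514765
d₂ = d₁ − σ√T = 0.514765 − 0.179702 = 0.335063
e^{−rT} = 0.991534
N(−d₁) = 0.303359,  N(−d₂) = 0.368789
Put price V = K·e^{−rT}·N(−d₂) − S·N(−d₁) = 21.665750 − 19.235970 = 2.429780
φ(d₁) = (1/√(2π))·e^{−d₁²/2} = 0.349438
Θ = −S·φ(d₁)·σ/(2√T) + r·K·e^{−rT}·N(−d₂) = −13.370769 + 1.237114 = -12.133655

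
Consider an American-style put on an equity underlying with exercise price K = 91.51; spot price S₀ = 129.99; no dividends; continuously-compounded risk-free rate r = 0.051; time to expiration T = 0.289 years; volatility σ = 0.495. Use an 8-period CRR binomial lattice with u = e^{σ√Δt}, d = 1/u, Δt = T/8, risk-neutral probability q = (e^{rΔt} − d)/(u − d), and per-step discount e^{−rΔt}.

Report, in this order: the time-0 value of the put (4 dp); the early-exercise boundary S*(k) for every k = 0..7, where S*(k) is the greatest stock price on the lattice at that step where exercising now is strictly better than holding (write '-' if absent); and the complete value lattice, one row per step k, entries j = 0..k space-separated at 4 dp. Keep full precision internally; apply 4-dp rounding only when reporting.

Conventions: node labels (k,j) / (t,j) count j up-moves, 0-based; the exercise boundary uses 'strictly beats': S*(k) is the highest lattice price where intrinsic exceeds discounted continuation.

price = 1.0708
boundary = - - - - - - 73.9184 81.2105
tree:
1.0708
1.7964 0.3084
2.9714 0.5620 0.0416
4.8300 1.0192 0.0811 0.0000
7.6796 1.8378 0.1582 0.0000 0.0000
11.8603 3.2921 0.3085 0.0000 0.0000 0.0000
17.5916 5.8508 0.6016 0.0000 0.0000 0.0000 0.0000
24.2289 10.2995 1.1732 0.0000 0.0000 0.0000 0.0000 0.0000
30.2702 17.5916 2.2880 0.0000 0.0000 0.0000 0.0000 0.0000 0.0000

Δt=0.03612, u=1.09865, d=0.91021, q=0.48628, disc=e^(-rΔt)=0.99816
k=8 terminal: V=max(K-S,0) → 30.2702 17.5916 2.2880 0.0000 0.0000 0.0000 0.0000 0.0000 0.0000
k=7: j=0 S=67.2811 intr=24.2289 cont=24.0604 V=24.2289[EX]; j=1 S=81.2105 intr=10.2995 cont=10.1310 V=10.2995[EX]; j=2 S=98.0238 intr=0.0000 cont=1.1732 V=1.1732[hold]; j=3 S=118.3179 intr=0.0000 cont=0.0000 V=0.0000[hold]; j=4 S=142.8136 intr=0.0000 cont=0.0000 V=0.0000[hold]; j=5 S=172.3807 intr=0.0000 cont=0.0000 V=0.0000[hold]; j=6 S=208.0691 intr=0.0000 cont=0.0000 V=0.0000[hold]; j=7 S=251.1463 intr=0.0000 cont=0.0000 V=0.0000[hold]  S*(7)=81.2105
k=6: j=0 S=73.9184 intr=17.5916 cont=17.4231 V=17.5916[EX]; j=1 S=89.2220 intr=2.2880 cont=5.8508 V=5.8508[hold]; j=2 S=107.6938 intr=0.0000 cont=0.6016 V=0.6016[hold]; j=3 S=129.9900 intr=0.0000 cont=0.0000 V=0.0000[hold]; j=4 S=156.9022 intr=0.0000 cont=0.0000 V=0.0000[hold]; j=5 S=189.3861 intr=0.0000 cont=0.0000 V=0.0000[hold]; j=6 S=228.5952 intr=0.0000 cont=0.0000 V=0.0000[hold]  S*(6)=73.9184
k=5: j=0 S=81.2105 intr=10.2995 cont=11.8603 V=11.8603[hold]; j=1 S=98.0238 intr=0.0000 cont=3.2921 V=3.2921[hold]; j=2 S=118.3179 intr=0.0000 cont=0.3085 V=0.3085[hold]; j=3 S=142.8136 intr=0.0000 cont=0.0000 V=0.0000[hold]; j=4 S=172.3807 intr=0.0000 cont=0.0000 V=0.0000[hold]; j=5 S=208.0691 intr=0.0000 cont=0.0000 V=0.0000[hold]  S*(5)=-
k=4: j=0 S=89.2220 intr=2.2880 cont=7.6796 V=7.6796[hold]; j=1 S=107.6938 intr=0.0000 cont=1.8378 V=1.8378[hold]; j=2 S=129.9900 intr=0.0000 cont=0.1582 V=0.1582[hold]; j=3 S=156.9022 intr=0.0000 cont=0.0000 V=0.0000[hold]; j=4 S=189.3861 intr=0.0000 cont=0.0000 V=0.0000[hold]  S*(4)=-
k=3: j=0 S=98.0238 intr=0.0000 cont=4.8300 V=4.8300[hold]; j=1 S=118.3179 intr=0.0000 cont=1.0192 V=1.0192[hold]; j=2 S=142.8136 intr=0.0000 cont=0.0811 V=0.0811[hold]; j=3 S=172.3807 intr=0.0000 cont=0.0000 V=0.0000[hold]  S*(3)=-
k=2: j=0 S=107.6938 intr=0.0000 cont=2.9714 V=2.9714[hold]; j=1 S=129.9900 intr=0.0000 cont=0.5620 V=0.5620[hold]; j=2 S=156.9022 intr=0.0000 cont=0.0416 V=0.0416[hold]  S*(2)=-
k=1: j=0 S=118.3179 intr=0.0000 cont=1.7964 V=1.7964[hold]; j=1 S=142.8136 intr=0.0000 cont=0.3084 V=0.3084[hold]  S*(1)=-
k=0: j=0 S=129.9900 intr=0.0000 cont=1.0708 V=1.0708[hold]  S*(0)=-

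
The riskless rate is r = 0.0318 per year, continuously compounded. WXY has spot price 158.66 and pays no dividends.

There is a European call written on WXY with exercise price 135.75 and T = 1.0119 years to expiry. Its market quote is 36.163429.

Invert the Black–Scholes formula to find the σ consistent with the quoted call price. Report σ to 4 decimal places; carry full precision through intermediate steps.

At σ = 0.3399 the Black–Scholes value reproduces the quote:
σ√T = 0.3399·√1.0119 = 0.341916
d₁ = (ln(S/K) + (r+σ²/2)T) / (σ√T) = (ln(158.66/135.75) + (0.0318+0.3399²/2)·1.0119) / 0.341916 = (0.155949 + 0.090632) / 0.341916 = 0.721172
d₂ = d₁ − σ√T = 0.721172 − 0.341916 = 0.379255
e^{−rT} = 0.968334
N(d₁) = 0.764598,  N(d₂) = 0.647751
V = S·N(d₁) − K·e^{−rT}·N(d₂) = 121.311125 − 85.147696 = 36.163429 (the quoted price), and the Black–Scholes price is strictly increasing in σ, so σ is unique

sigma = 0.3399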